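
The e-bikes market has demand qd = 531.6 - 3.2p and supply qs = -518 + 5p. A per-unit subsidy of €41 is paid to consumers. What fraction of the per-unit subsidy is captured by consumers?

Pre-subsidy: 531.6 - 3.2p = -518 + 5p gives p* = 128, q* = 122.
With the rebate, buyers effectively pay pb = ps − 41, where ps is the price sellers receive.
Demand in terms of ps becomes qd = 531.6 − 3.2(ps − 41) = 662.8 - 3.2ps. Setting this equal to supply: 662.8 - 3.2ps = -518 + 5ps, so ps = 144.
Buyers pay pb = 144 − 41 = 103; q' = -518 + 5·144 = 202.
Buyers' price falls by p* − pb = 128 − 103 = 25; sellers' price rises by ps − p* = 144 − 128 = 16.
So consumers capture 25/41 = 25/41 of each unit of subsidy.

Consumer share = 25/41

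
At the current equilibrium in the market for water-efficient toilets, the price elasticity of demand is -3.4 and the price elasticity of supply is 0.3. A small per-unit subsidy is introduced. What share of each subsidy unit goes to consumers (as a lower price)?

For a small subsidy around the equilibrium, the benefit split depends on the relative slopes, which at a point are proportional to the elasticities.
Buyer share = εs/(εs + |εd|) = 0.3/(0.3 + 3.4) = 3/37; seller share = |εd|/(εs + |εd|) = 34/37.

Consumer share = 3/37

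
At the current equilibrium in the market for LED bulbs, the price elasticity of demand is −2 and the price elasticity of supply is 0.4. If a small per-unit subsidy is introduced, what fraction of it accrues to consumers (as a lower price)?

Consumer share = 1/6

For a small subsidy around the equilibrium, the benefit split depends on the relative slopes, which at a point are proportional to the elasticities.
Buyer share = εs/(εs + |εd|) = 0.4/(0.4 + 2) = 1/6; seller share = |εd|/(εs + |εd|) = 5/6.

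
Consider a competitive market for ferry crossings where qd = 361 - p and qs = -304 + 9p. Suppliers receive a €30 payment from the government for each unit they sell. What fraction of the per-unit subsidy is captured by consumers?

Pre-subsidy: 361 - p = -304 + 9p gives p* = 66.5, q* = 294.5.
With the subsidy, sellers receive ps = pb + 30 for each unit, where pb is the price buyers pay.
Supply in terms of pb becomes qs = -304 + 9(pb + 30) = -34 + 9pb. Setting this equal to demand: 361 - pb = -34 + 9pb, so pb = 39.5.
Sellers receive ps = 39.5 + 30 = 69.5; q' = 361 − 1·39.5 = 321.5.
Buyers' price falls by p* − pb = 66.5 − 39.5 = 27; sellers' price rises by ps − p* = 69.5 − 66.5 = 3.
So consumers capture 27/30 = 0.9 of each unit of subsidy.

Consumer share = 0.9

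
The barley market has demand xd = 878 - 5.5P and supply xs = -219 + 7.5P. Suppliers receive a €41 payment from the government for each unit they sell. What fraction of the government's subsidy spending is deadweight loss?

DWL / government spending = 2255/18858

Pre-subsidy: 878 - 5.5P = -219 + 7.5P gives P* = 1097/13, x* = 10761/26.
With the subsidy, sellers receive Ps = Pb + 41 for each unit, where Pb is the price buyers pay.
Supply in terms of Pb becomes xs = -219 + 7.5(Pb + 41) = 88.5 + 7.5Pb. Setting this equal to demand: 878 - 5.5Pb = 88.5 + 7.5Pb, so Pb = 1579/26.
Sellers receive Ps = 1579/26 + 41 = 2645/26; x' = 878 − 5.5·(1579/26) = 28287/52.
ΔCS = ½(10761/26 + 28287/52)(1097/13 − 1579/26) = 30632535/2704; ΔPS = ½(10761/26 + 28287/52)(2645/26 − 1097/13) = 22463859/2704.
Government spending = 41 × 28287/52 = 1159767/52.
DWL = ½ × 41 × (28287/52 − 10761/26) = 277365/104; fraction = (277365/104) / (1159767/52) = 2255/18858.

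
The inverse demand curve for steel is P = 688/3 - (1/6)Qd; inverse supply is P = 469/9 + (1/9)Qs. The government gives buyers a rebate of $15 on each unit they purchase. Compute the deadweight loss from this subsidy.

Deadweight loss = $405

Pre-subsidy: 688/3 - (1/6)Q = 469/9 + (1/9)Q gives Q* = 638 and P* = 123.
With the rebate, buyers effectively pay Pb = Ps − 15, where Ps is the price sellers receive.
On the curves, Pb = 688/3 - (1/6)Q and Ps = 469/9 + (1/9)Q; the wedge Ps − Pb = 15 gives 469/9 + (1/9)Q − (688/3 - (1/6)Q) = 15, so Q' = 692.
Then Pb = 688/3 − (1/6)·692 = 114 and Ps = 469/9 + (1/9)·692 = 129.
The subsidy expands output by 692 − 638 = 54 past the efficient level; on those units the gap between marginal cost and willingness to pay runs from 0 up to 15.
DWL = ½ × 15 × 54 = 405.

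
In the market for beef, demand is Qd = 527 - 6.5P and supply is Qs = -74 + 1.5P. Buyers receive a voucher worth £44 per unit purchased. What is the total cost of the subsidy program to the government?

Pre-subsidy: 527 - 6.5P = -74 + 1.5P gives P* = 75.125, Q* = 38.6875.
With the rebate, buyers effectively pay Pb = Ps − 44, where Ps is the price sellers receive.
Demand in terms of Ps becomes Qd = 527 − 6.5(Ps − 44) = 813 - 6.5Ps. Setting this equal to supply: 813 - 6.5Ps = -74 + 1.5Ps, so Ps = 110.875.
Buyers pay Pb = 110.875 − 44 = 66.875; Q' = -74 + 1.5·110.875 = 92.3125.
Government outlay = subsidy × quantity = 44 × 92.3125 = 4061.75.

Government cost = £4061.75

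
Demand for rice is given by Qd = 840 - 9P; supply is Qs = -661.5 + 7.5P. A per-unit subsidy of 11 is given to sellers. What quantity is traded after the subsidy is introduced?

Q' = 66

Pre-subsidy: 840 - 9P = -661.5 + 7.5P gives P* = 91, Q* = 21.
With the subsidy, sellers receive Ps = Pb + 11 for each unit, where Pb is the price buyers pay.
Supply in terms of Pb becomes Qs = -661.5 + 7.5(Pb + 11) = -579 + 7.5Pb. Setting this equal to demand: 840 - 9Pb = -579 + 7.5Pb, so Pb = 86.
Sellers receive Ps = 86 + 11 = 97; Q' = 840 − 9·86 = 66.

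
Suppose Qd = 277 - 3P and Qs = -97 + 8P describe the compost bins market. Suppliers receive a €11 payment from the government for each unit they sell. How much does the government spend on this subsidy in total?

Pre-subsidy: 277 - 3P = -97 + 8P gives P* = 34, Q* = 175.
With the subsidy, sellers receive Ps = Pb + 11 for each unit, where Pb is the price buyers pay.
Supply in terms of Pb becomes Qs = -97 + 8(Pb + 11) = -9 + 8Pb. Setting this equal to demand: 277 - 3Pb = -9 + 8Pb, so Pb = 26.
Sellers receive Ps = 26 + 11 = 37; Q' = 277 − 3·26 = 199.
Government outlay = subsidy × quantity = 11 × 199 = 2189.

Government cost = €2189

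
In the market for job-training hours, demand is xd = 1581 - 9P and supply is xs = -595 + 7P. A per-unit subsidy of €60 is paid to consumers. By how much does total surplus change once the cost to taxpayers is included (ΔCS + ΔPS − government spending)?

Net change in total surplus = -€7087.5

Pre-subsidy: 1581 - 9P = -595 + 7P gives P* = 136, x* = 357.
With the rebate, buyers effectively pay Pb = Ps − 60, where Ps is the price sellers receive.
Demand in terms of Ps becomes xd = 1581 − 9(Ps − 60) = 2121 - 9Ps. Setting this equal to supply: 2121 - 9Ps = -595 + 7Ps, so Ps = 169.75.
Buyers pay Pb = 169.75 − 60 = 109.75; x' = -595 + 7·169.75 = 593.25.
ΔCS = ½(357 + 593.25)(136 − 109.75) = 12472.03125; ΔPS = ½(357 + 593.25)(169.75 − 136) = 16035.46875.
Government spending = 60 × 593.25 = 35595.
Net change = 12472.03125 + 16035.46875 − 35595 = -7087.5. The loss equals the DWL triangle ½·60·236.25.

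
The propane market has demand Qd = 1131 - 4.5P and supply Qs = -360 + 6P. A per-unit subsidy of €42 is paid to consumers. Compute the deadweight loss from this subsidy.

Deadweight loss = €2268

Pre-subsidy: 1131 - 4.5P = -360 + 6P gives P* = 142, Q* = 492.
With the rebate, buyers effectively pay Pb = Ps − 42, where Ps is the price sellers receive.
Demand in terms of Ps becomes Qd = 1131 − 4.5(Ps − 42) = 1320 - 4.5Ps. Setting this equal to supply: 1320 - 4.5Ps = -360 + 6Ps, so Ps = 160.
Buyers pay Pb = 160 − 42 = 118; Q' = -360 + 6·160 = 600.
The subsidy expands output by 600 − 492 = 108 past the efficient level; on those units the gap between marginal cost and willingness to pay runs from 0 up to 42.
DWL = ½ × 42 × 108 = 2268.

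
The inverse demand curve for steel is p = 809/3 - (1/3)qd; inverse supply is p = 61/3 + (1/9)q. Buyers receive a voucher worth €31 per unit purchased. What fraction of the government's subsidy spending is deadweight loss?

DWL / government spending = 93/1682

Pre-subsidy: 809/3 - (1/3)q = 61/3 + (1/9)q gives q* = 561 and p* = 248/3.
With the rebate, buyers effectively pay pb = ps − 31, where ps is the price sellers receive.
On the curves, pb = 809/3 - (1/3)q and ps = 61/3 + (1/9)q; the wedge ps − pb = 31 gives 61/3 + (1/9)q − (809/3 - (1/3)q) = 31, so q' = 630.75.
Then pb = 809/3 − (1/3)·630.75 = 713/12 and ps = 61/3 + (1/9)·630.75 = 1085/12.
ΔCS = ½(561 + 630.75)(248/3 − 713/12) = 13854.09375; ΔPS = ½(561 + 630.75)(1085/12 − 248/3) = 4618.03125.
Government spending = 31 × 630.75 = 19553.25.
DWL = ½ × 31 × (630.75 − 561) = 1081.125; fraction = 1081.125 / 19553.25 = 93/1682.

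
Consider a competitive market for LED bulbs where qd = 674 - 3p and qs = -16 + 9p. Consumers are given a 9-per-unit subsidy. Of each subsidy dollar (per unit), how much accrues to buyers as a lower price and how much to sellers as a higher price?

Buyers gain 6.75 per unit; sellers gain 2.25 per unit

Pre-subsidy: 674 - 3p = -16 + 9p gives p* = 57.5, q* = 501.5.
With the rebate, buyers effectively pay pb = ps − 9, where ps is the price sellers receive.
Demand in terms of ps becomes qd = 674 − 3(ps − 9) = 701 - 3ps. Setting this equal to supply: 701 - 3ps = -16 + 9ps, so ps = 59.75.
Buyers pay pb = 59.75 − 9 = 50.75; q' = -16 + 9·59.75 = 521.75.
Buyers' price falls by p* − pb = 57.5 − 50.75 = 6.75; sellers' price rises by ps − p* = 59.75 − 57.5 = 2.25.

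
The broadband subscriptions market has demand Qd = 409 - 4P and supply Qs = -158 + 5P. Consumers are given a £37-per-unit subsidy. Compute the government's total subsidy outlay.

Pre-subsidy: 409 - 4P = -158 + 5P gives P* = 63, Q* = 157.
With the rebate, buyers effectively pay Pb = Ps − 37, where Ps is the price sellers receive.
Demand in terms of Ps becomes Qd = 409 − 4(Ps − 37) = 557 - 4Ps. Setting this equal to supply: 557 - 4Ps = -158 + 5Ps, so Ps = 715/9.
Buyers pay Pb = 715/9 − 37 = 382/9; Q' = -158 + 5·(715/9) = 2153/9.
Government outlay = subsidy × quantity = 37 × 2153/9 = 79661/9.

Government cost = 79661/9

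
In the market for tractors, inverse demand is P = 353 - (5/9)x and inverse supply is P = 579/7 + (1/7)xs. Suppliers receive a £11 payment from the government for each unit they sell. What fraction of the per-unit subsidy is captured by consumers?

Consumer share = 35/44

Pre-subsidy: 353 - (5/9)x = 579/7 + (1/7)x gives x* = 387 and P* = 138.
With the subsidy, sellers receive Ps = Pb + 11 for each unit, where Pb is the price buyers pay.
On the curves, Pb = 353 - (5/9)x and Ps = 579/7 + (1/7)x; the wedge Ps − Pb = 11 gives 579/7 + (1/7)x − (353 - (5/9)x) = 11, so x' = 402.75.
Then Pb = 353 − (5/9)·402.75 = 129.25 and Ps = 579/7 + (1/7)·402.75 = 140.25.
Buyers' price falls by P* − Pb = 138 − 129.25 = 8.75; sellers' price rises by Ps − P* = 140.25 − 138 = 2.25.
So consumers capture 8.75/11 = 35/44 of each unit of subsidy.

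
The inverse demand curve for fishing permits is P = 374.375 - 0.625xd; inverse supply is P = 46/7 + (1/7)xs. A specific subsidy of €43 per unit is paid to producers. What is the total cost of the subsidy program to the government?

Pre-subsidy: 374.375 - 0.625x = 46/7 + (1/7)x gives x* = 479 and P* = 75.
With the subsidy, sellers receive Ps = Pb + 43 for each unit, where Pb is the price buyers pay.
On the curves, Pb = 374.375 - 0.625x and Ps = 46/7 + (1/7)x; the wedge Ps − Pb = 43 gives 46/7 + (1/7)x − (374.375 - 0.625x) = 43, so x' = 535.
Then Pb = 374.375 − 0.625·535 = 40 and Ps = 46/7 + (1/7)·535 = 83.
Government outlay = subsidy × quantity = 43 × 535 = 23005.

Government cost = €23005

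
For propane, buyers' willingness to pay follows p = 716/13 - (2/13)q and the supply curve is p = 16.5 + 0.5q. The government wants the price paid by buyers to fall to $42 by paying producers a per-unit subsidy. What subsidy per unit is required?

At a buyer price of 42, quantity demanded is 358 − 6.5·42 = 85.
Sellers supply 85 only when they receive ps = 16.5 + 0.5·85 = 59.
s = ps − pb = 59 − 42 = 17.

Required subsidy s = $17 per unit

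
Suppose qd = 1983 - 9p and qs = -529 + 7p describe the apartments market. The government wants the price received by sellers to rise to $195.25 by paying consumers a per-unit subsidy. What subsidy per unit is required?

Required subsidy s = $68 per unit

At a seller price of 195.25, quantity supplied is -529 + 7·195.25 = 837.75.
Buyers absorb 837.75 only when they pay pb with 1983 − 9·pb = 837.75, i.e. pb = 127.25.
s = ps − pb = 195.25 − 127.25 = 68.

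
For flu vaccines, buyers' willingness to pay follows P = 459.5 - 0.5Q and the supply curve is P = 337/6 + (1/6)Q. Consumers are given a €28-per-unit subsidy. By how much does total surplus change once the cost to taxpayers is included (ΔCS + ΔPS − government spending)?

Pre-subsidy: 459.5 - 0.5Q = 337/6 + (1/6)Q gives Q* = 605 and P* = 157.
With the rebate, buyers effectively pay Pb = Ps − 28, where Ps is the price sellers receive.
On the curves, Pb = 459.5 - 0.5Q and Ps = 337/6 + (1/6)Q; the wedge Ps − Pb = 28 gives 337/6 + (1/6)Q − (459.5 - 0.5Q) = 28, so Q' = 647.
Then Pb = 459.5 − 0.5·647 = 136 and Ps = 337/6 + (1/6)·647 = 164.
ΔCS = ½(605 + 647)(157 − 136) = 13146; ΔPS = ½(605 + 647)(164 − 157) = 4382.
Government spending = 28 × 647 = 18116.
Net change = 13146 + 4382 − 18116 = -588. The loss equals the DWL triangle ½·28·42.

Net change in total surplus = -€588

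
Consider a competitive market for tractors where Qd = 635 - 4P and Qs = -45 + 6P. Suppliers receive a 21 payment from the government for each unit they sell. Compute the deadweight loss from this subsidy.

Deadweight loss = 529.2

Pre-subsidy: 635 - 4P = -45 + 6P gives P* = 68, Q* = 363.
With the subsidy, sellers receive Ps = Pb + 21 for each unit, where Pb is the price buyers pay.
Supply in terms of Pb becomes Qs = -45 + 6(Pb + 21) = 81 + 6Pb. Setting this equal to demand: 635 - 4Pb = 81 + 6Pb, so Pb = 55.4.
Sellers receive Ps = 55.4 + 21 = 76.4; Q' = 635 − 4·55.4 = 413.4.
The subsidy expands output by 413.4 − 363 = 50.4 past the efficient level; on those units the gap between marginal cost and willingness to pay runs from 0 up to 21.
DWL = ½ × 21 × 50.4 = 529.2.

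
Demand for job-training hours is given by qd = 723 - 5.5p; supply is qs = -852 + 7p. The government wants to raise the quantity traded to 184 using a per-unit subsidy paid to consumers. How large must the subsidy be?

At q = 184, invert demand for the buyer price: pb = (723 − 184)/5.5 = 98; invert supply for the seller price: ps = (184 − (-852))/7 = 148.
The subsidy must fill the gap: s = ps − pb = 148 − 98 = 50.

Required subsidy s = 50 per unit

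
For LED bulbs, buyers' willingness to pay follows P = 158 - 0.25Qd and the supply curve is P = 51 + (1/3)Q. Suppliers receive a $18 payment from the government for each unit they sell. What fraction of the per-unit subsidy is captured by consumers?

Pre-subsidy: 158 - 0.25Q = 51 + (1/3)Q gives Q* = 1284/7 and P* = 785/7.
With the subsidy, sellers receive Ps = Pb + 18 for each unit, where Pb is the price buyers pay.
On the curves, Pb = 158 - 0.25Q and Ps = 51 + (1/3)Q; the wedge Ps − Pb = 18 gives 51 + (1/3)Q − (158 - 0.25Q) = 18, so Q' = 1500/7.
Then Pb = 158 − 0.25·(1500/7) = 731/7 and Ps = 51 + (1/3)·(1500/7) = 857/7.
Buyers' price falls by P* − Pb = 785/7 − 731/7 = 54/7; sellers' price rises by Ps − P* = 857/7 − 785/7 = 72/7.
So consumers capture (54/7)/18 = 3/7 of each unit of subsidy.

Consumer share = 3/7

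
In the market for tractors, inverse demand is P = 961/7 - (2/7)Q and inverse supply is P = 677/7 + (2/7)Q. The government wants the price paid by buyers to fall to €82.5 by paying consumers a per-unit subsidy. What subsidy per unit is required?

At a buyer price of 82.5, quantity demanded is 480.5 − 3.5·82.5 = 191.75.
Sellers supply 191.75 only when they receive Ps = 677/7 + (2/7)·191.75 = 151.5.
s = Ps − Pb = 151.5 − 82.5 = 69.

Required subsidy s = €69 per unit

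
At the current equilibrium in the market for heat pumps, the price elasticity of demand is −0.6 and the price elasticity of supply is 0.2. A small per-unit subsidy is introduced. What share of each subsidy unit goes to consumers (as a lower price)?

For a small subsidy around the equilibrium, the benefit split depends on the relative slopes, which at a point are proportional to the elasticities.
Buyer share = εs/(εs + |εd|) = 0.2/(0.2 + 0.6) = 0.25; seller share = |εd|/(εs + |εd|) = 0.75.

Consumer share = 0.25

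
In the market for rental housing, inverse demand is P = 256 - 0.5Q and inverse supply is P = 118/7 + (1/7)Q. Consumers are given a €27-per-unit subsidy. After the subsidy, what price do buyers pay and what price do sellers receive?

Buyers pay €49; sellers receive €76

Pre-subsidy: 256 - 0.5Q = 118/7 + (1/7)Q gives Q* = 372 and P* = 70.
With the rebate, buyers effectively pay Pb = Ps − 27, where Ps is the price sellers receive.
On the curves, Pb = 256 - 0.5Q and Ps = 118/7 + (1/7)Q; the wedge Ps − Pb = 27 gives 118/7 + (1/7)Q − (256 - 0.5Q) = 27, so Q' = 414.
Then Pb = 256 − 0.5·414 = 49 and Ps = 118/7 + (1/7)·414 = 76.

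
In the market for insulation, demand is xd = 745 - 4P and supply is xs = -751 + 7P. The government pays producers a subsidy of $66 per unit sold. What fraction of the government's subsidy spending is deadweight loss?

DWL / government spending = 28/123

Pre-subsidy: 745 - 4P = -751 + 7P gives P* = 136, x* = 201.
With the subsidy, sellers receive Ps = Pb + 66 for each unit, where Pb is the price buyers pay.
Supply in terms of Pb becomes xs = -751 + 7(Pb + 66) = -289 + 7Pb. Setting this equal to demand: 745 - 4Pb = -289 + 7Pb, so Pb = 94.
Sellers receive Ps = 94 + 66 = 160; x' = 745 − 4·94 = 369.
ΔCS = ½(201 + 369)(136 − 94) = 11970; ΔPS = ½(201 + 369)(160 − 136) = 6840.
Government spending = 66 × 369 = 24354.
DWL = ½ × 66 × (369 − 201) = 5544; fraction = 5544 / 24354 = 28/123.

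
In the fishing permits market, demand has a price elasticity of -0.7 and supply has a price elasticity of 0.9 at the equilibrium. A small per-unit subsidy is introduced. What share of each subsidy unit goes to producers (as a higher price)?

For a small subsidy around the equilibrium, the benefit split depends on the relative slopes, which at a point are proportional to the elasticities.
Buyer share = εs/(εs + |εd|) = 0.9/(0.9 + 0.7) = 0.5625; seller share = |εd|/(εs + |εd|) = 0.4375.
So producers capture 0.4375 of the subsidy.

Producer share = 0.4375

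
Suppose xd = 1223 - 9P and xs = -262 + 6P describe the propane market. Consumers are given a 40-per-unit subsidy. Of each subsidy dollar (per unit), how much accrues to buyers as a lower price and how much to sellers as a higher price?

Pre-subsidy: 1223 - 9P = -262 + 6P gives P* = 99, x* = 332.
With the rebate, buyers effectively pay Pb = Ps − 40, where Ps is the price sellers receive.
Demand in terms of Ps becomes xd = 1223 − 9(Ps − 40) = 1583 - 9Ps. Setting this equal to supply: 1583 - 9Ps = -262 + 6Ps, so Ps = 123.
Buyers pay Pb = 123 − 40 = 83; x' = -262 + 6·123 = 476.
Buyers' price falls by P* − Pb = 99 − 83 = 16; sellers' price rises by Ps − P* = 123 − 99 = 24.

Buyers gain 16 per unit; sellers gain 24 per unit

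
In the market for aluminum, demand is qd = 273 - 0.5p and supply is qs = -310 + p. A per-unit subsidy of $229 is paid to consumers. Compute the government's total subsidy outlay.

Government cost = $35495

Pre-subsidy: 273 - 0.5p = -310 + p gives p* = 1166/3, q* = 236/3.
With the rebate, buyers effectively pay pb = ps − 229, where ps is the price sellers receive.
Demand in terms of ps becomes qd = 273 − 0.5(ps − 229) = 387.5 - 0.5ps. Setting this equal to supply: 387.5 - 0.5ps = -310 + ps, so ps = 465.
Buyers pay pb = 465 − 229 = 236; q' = -310 + 1·465 = 155.
Government outlay = subsidy × quantity = 229 × 155 = 35495.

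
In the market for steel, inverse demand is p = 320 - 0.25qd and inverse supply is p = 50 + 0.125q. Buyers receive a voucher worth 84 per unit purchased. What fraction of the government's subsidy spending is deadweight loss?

Pre-subsidy: 320 - 0.25q = 50 + 0.125q gives q* = 720 and p* = 140.
With the rebate, buyers effectively pay pb = ps − 84, where ps is the price sellers receive.
On the curves, pb = 320 - 0.25q and ps = 50 + 0.125q; the wedge ps − pb = 84 gives 50 + 0.125q − (320 - 0.25q) = 84, so q' = 944.
Then pb = 320 − 0.25·944 = 84 and ps = 50 + 0.125·944 = 168.
ΔCS = ½(720 + 944)(140 − 84) = 46592; ΔPS = ½(720 + 944)(168 − 140) = 23296.
Government spending = 84 × 944 = 79296.
DWL = ½ × 84 × (944 − 720) = 9408; fraction = 9408 / 79296 = 7/59.

DWL / government spending = 7/59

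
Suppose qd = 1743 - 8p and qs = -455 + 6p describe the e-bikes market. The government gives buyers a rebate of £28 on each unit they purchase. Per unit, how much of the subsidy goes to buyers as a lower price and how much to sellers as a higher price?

Pre-subsidy: 1743 - 8p = -455 + 6p gives p* = 157, q* = 487.
With the rebate, buyers effectively pay pb = ps − 28, where ps is the price sellers receive.
Demand in terms of ps becomes qd = 1743 − 8(ps − 28) = 1967 - 8ps. Setting this equal to supply: 1967 - 8ps = -455 + 6ps, so ps = 173.
Buyers pay pb = 173 − 28 = 145; q' = -455 + 6·173 = 583.
Buyers' price falls by p* − pb = 157 − 145 = 12; sellers' price rises by ps − p* = 173 − 157 = 16.

Buyers gain £12 per unit; sellers gain £16 per unit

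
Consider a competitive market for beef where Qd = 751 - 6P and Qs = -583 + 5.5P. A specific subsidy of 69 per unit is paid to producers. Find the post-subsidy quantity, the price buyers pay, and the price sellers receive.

Q' = 253; buyers pay 83; sellers receive 152

Pre-subsidy: 751 - 6P = -583 + 5.5P gives P* = 116, Q* = 55.
With the subsidy, sellers receive Ps = Pb + 69 for each unit, where Pb is the price buyers pay.
Supply in terms of Pb becomes Qs = -583 + 5.5(Pb + 69) = -203.5 + 5.5Pb. Setting this equal to demand: 751 - 6Pb = -203.5 + 5.5Pb, so Pb = 83.
Sellers receive Ps = 83 + 69 = 152; Q' = 751 − 6·83 = 253.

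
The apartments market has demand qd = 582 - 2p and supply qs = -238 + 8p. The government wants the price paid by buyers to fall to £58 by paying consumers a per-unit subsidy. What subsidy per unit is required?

Required subsidy s = £30 per unit

At a buyer price of 58, quantity demanded is 582 − 2·58 = 466.
Sellers supply 466 only when they receive ps with -238 + 8·ps = 466, i.e. ps = 88.
s = ps − pb = 88 − 58 = 30.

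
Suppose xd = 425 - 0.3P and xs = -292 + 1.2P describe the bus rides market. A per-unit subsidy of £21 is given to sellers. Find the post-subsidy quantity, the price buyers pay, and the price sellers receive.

x' = 286.64; buyers pay £461.2; sellers receive £482.2

Pre-subsidy: 425 - 0.3P = -292 + 1.2P gives P* = 478, x* = 281.6.
With the subsidy, sellers receive Ps = Pb + 21 for each unit, where Pb is the price buyers pay.
Supply in terms of Pb becomes xs = -292 + 1.2(Pb + 21) = -266.8 + 1.2Pb. Setting this equal to demand: 425 - 0.3Pb = -266.8 + 1.2Pb, so Pb = 461.2.
Sellers receive Ps = 461.2 + 21 = 482.2; x' = 425 − 0.3·461.2 = 286.64.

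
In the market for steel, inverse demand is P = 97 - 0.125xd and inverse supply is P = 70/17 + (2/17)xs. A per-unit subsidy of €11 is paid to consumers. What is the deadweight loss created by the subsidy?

Deadweight loss = 748/3

Pre-subsidy: 97 - 0.125x = 70/17 + (2/17)x gives x* = 12632/33 and P* = 1622/33.
With the rebate, buyers effectively pay Pb = Ps − 11, where Ps is the price sellers receive.
On the curves, Pb = 97 - 0.125x and Ps = 70/17 + (2/17)x; the wedge Ps − Pb = 11 gives 70/17 + (2/17)x − (97 - 0.125x) = 11, so x' = 14128/33.
Then Pb = 97 − 0.125·(14128/33) = 1435/33 and Ps = 70/17 + (2/17)·(14128/33) = 1798/33.
The subsidy expands output by 14128/33 − 12632/33 = 136/3 past the efficient level; on those units the gap between marginal cost and willingness to pay runs from 0 up to 11.
DWL = ½ × 11 × 136/3 = 748/3.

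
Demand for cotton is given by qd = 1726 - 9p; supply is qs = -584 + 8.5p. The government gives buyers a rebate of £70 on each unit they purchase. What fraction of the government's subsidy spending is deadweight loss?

DWL / government spending = 153/844

Pre-subsidy: 1726 - 9p = -584 + 8.5p gives p* = 132, q* = 538.
With the rebate, buyers effectively pay pb = ps − 70, where ps is the price sellers receive.
Demand in terms of ps becomes qd = 1726 − 9(ps − 70) = 2356 - 9ps. Setting this equal to supply: 2356 - 9ps = -584 + 8.5ps, so ps = 168.
Buyers pay pb = 168 − 70 = 98; q' = -584 + 8.5·168 = 844.
ΔCS = ½(538 + 844)(132 − 98) = 23494; ΔPS = ½(538 + 844)(168 − 132) = 24876.
Government spending = 70 × 844 = 59080.
DWL = ½ × 70 × (844 − 538) = 10710; fraction = 10710 / 59080 = 153/844.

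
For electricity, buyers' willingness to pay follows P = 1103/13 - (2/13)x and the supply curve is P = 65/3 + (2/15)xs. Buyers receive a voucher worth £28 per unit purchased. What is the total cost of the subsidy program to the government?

Government cost = £8890

Pre-subsidy: 1103/13 - (2/13)x = 65/3 + (2/15)x gives x* = 220 and P* = 51.
With the rebate, buyers effectively pay Pb = Ps − 28, where Ps is the price sellers receive.
On the curves, Pb = 1103/13 - (2/13)x and Ps = 65/3 + (2/15)x; the wedge Ps − Pb = 28 gives 65/3 + (2/15)x − (1103/13 - (2/13)x) = 28, so x' = 317.5.
Then Pb = 1103/13 − (2/13)·317.5 = 36 and Ps = 65/3 + (2/15)·317.5 = 64.
Government outlay = subsidy × quantity = 28 × 317.5 = 8890.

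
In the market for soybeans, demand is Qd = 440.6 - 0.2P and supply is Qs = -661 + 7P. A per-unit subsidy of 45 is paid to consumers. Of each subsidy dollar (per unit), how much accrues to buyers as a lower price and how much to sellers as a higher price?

Pre-subsidy: 440.6 - 0.2P = -661 + 7P gives P* = 153, Q* = 410.
With the rebate, buyers effectively pay Pb = Ps − 45, where Ps is the price sellers receive.
Demand in terms of Ps becomes Qd = 440.6 − 0.2(Ps − 45) = 449.6 - 0.2Ps. Setting this equal to supply: 449.6 - 0.2Ps = -661 + 7Ps, so Ps = 154.25.
Buyers pay Pb = 154.25 − 45 = 109.25; Q' = -661 + 7·154.25 = 418.75.
Buyers' price falls by P* − Pb = 153 − 109.25 = 43.75; sellers' price rises by Ps − P* = 154.25 − 153 = 1.25.

Buyers gain 43.75 per unit; sellers gain 1.25 per unit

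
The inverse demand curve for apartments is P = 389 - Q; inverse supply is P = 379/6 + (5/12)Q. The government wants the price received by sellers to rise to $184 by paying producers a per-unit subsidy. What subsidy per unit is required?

At a seller price of 184, quantity supplied is -151.6 + 2.4·184 = 290.
Buyers absorb 290 only when they pay Pb = 389 − 1·290 = 99.
s = Ps − Pb = 184 − 99 = 85.

Required subsidy s = $85 per unit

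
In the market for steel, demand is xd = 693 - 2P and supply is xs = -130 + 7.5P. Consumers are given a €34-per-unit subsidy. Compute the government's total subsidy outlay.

Government cost = 370430/19

Pre-subsidy: 693 - 2P = -130 + 7.5P gives P* = 1646/19, x* = 9875/19.
With the rebate, buyers effectively pay Pb = Ps − 34, where Ps is the price sellers receive.
Demand in terms of Ps becomes xd = 693 − 2(Ps − 34) = 761 - 2Ps. Setting this equal to supply: 761 - 2Ps = -130 + 7.5Ps, so Ps = 1782/19.
Buyers pay Pb = 1782/19 − 34 = 1136/19; x' = -130 + 7.5·(1782/19) = 10895/19.
Government outlay = subsidy × quantity = 34 × 10895/19 = 370430/19.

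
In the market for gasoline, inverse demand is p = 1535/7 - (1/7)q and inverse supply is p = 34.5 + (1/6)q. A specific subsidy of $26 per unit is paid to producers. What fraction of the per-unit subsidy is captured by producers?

Producer share = 7/13

Pre-subsidy: 1535/7 - (1/7)q = 34.5 + (1/6)q gives q* = 597 and p* = 134.
With the subsidy, sellers receive ps = pb + 26 for each unit, where pb is the price buyers pay.
On the curves, pb = 1535/7 - (1/7)q and ps = 34.5 + (1/6)q; the wedge ps − pb = 26 gives 34.5 + (1/6)q − (1535/7 - (1/7)q) = 26, so q' = 681.
Then pb = 1535/7 − (1/7)·681 = 122 and ps = 34.5 + (1/6)·681 = 148.
Buyers' price falls by p* − pb = 134 − 122 = 12; sellers' price rises by ps − p* = 148 − 134 = 14.
So producers capture 14/26 = 7/13 of each unit of subsidy.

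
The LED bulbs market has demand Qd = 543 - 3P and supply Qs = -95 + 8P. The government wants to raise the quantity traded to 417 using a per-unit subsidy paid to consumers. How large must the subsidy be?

Required subsidy s = 22 per unit

At Q = 417, invert demand for the buyer price: Pb = (543 − 417)/3 = 42; invert supply for the seller price: Ps = (417 − (-95))/8 = 64.
The subsidy must fill the gap: s = Ps − Pb = 64 − 42 = 22.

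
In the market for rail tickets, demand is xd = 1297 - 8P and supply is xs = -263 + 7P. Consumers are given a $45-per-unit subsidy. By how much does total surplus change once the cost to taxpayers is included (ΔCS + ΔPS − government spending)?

Net change in total surplus = -$3780

Pre-subsidy: 1297 - 8P = -263 + 7P gives P* = 104, x* = 465.
With the rebate, buyers effectively pay Pb = Ps − 45, where Ps is the price sellers receive.
Demand in terms of Ps becomes xd = 1297 − 8(Ps − 45) = 1657 - 8Ps. Setting this equal to supply: 1657 - 8Ps = -263 + 7Ps, so Ps = 128.
Buyers pay Pb = 128 − 45 = 83; x' = -263 + 7·128 = 633.
ΔCS = ½(465 + 633)(104 − 83) = 11529; ΔPS = ½(465 + 633)(128 − 104) = 13176.
Government spending = 45 × 633 = 28485.
Net change = 11529 + 13176 − 28485 = -3780. The loss equals the DWL triangle ½·45·168.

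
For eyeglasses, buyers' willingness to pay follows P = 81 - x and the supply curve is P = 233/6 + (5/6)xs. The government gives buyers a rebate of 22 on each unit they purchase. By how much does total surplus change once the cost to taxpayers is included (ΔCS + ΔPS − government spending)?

Pre-subsidy: 81 - x = 233/6 + (5/6)x gives x* = 23 and P* = 58.
With the rebate, buyers effectively pay Pb = Ps − 22, where Ps is the price sellers receive.
On the curves, Pb = 81 - x and Ps = 233/6 + (5/6)x; the wedge Ps − Pb = 22 gives 233/6 + (5/6)x − (81 - x) = 22, so x' = 35.
Then Pb = 81 − 1·35 = 46 and Ps = 233/6 + (5/6)·35 = 68.
ΔCS = ½(23 + 35)(58 − 46) = 348; ΔPS = ½(23 + 35)(68 − 58) = 290.
Government spending = 22 × 35 = 770.
Net change = 348 + 290 − 770 = -132. The loss equals the DWL triangle ½·22·12.

Net change in total surplus = -132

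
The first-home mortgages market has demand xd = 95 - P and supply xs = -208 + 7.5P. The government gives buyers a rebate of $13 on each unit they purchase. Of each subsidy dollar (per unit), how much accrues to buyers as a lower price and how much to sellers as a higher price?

Buyers gain 195/17 per unit; sellers gain 26/17 per unit

Pre-subsidy: 95 - P = -208 + 7.5P gives P* = 606/17, x* = 1009/17.
With the rebate, buyers effectively pay Pb = Ps − 13, where Ps is the price sellers receive.
Demand in terms of Ps becomes xd = 95 − 1(Ps − 13) = 108 - Ps. Setting this equal to supply: 108 - Ps = -208 + 7.5Ps, so Ps = 632/17.
Buyers pay Pb = 632/17 − 13 = 411/17; x' = -208 + 7.5·(632/17) = 1204/17.
Buyers' price falls by P* − Pb = 606/17 − 411/17 = 195/17; sellers' price rises by Ps − P* = 632/17 − 606/17 = 26/17.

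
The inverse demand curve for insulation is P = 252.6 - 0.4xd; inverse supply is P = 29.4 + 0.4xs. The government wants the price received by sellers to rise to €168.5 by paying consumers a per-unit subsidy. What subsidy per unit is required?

Required subsidy s = €55 per unit

At a seller price of 168.5, quantity supplied is -73.5 + 2.5·168.5 = 347.75.
Buyers absorb 347.75 only when they pay Pb = 252.6 − 0.4·347.75 = 113.5.
s = Ps − Pb = 168.5 − 113.5 = 55.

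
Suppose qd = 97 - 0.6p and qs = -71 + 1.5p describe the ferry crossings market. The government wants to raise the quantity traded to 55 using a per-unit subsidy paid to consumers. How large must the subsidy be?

At q = 55, invert demand for the buyer price: pb = (97 − 55)/0.6 = 70; invert supply for the seller price: ps = (55 − (-71))/1.5 = 84.
The subsidy must fill the gap: s = ps − pb = 84 − 70 = 14.

Required subsidy s = 14 per unit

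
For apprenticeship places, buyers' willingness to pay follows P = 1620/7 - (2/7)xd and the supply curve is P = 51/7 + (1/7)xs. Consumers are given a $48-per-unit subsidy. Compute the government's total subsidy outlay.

Pre-subsidy: 1620/7 - (2/7)x = 51/7 + (1/7)x gives x* = 523 and P* = 82.
With the rebate, buyers effectively pay Pb = Ps − 48, where Ps is the price sellers receive.
On the curves, Pb = 1620/7 - (2/7)x and Ps = 51/7 + (1/7)x; the wedge Ps − Pb = 48 gives 51/7 + (1/7)x − (1620/7 - (2/7)x) = 48, so x' = 635.
Then Pb = 1620/7 − (2/7)·635 = 50 and Ps = 51/7 + (1/7)·635 = 98.
Government outlay = subsidy × quantity = 48 × 635 = 30480.

Government cost = $30480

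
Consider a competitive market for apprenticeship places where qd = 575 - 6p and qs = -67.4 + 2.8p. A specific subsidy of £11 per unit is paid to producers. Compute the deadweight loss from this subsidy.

Deadweight loss = £115.5

Pre-subsidy: 575 - 6p = -67.4 + 2.8p gives p* = 73, q* = 137.
With the subsidy, sellers receive ps = pb + 11 for each unit, where pb is the price buyers pay.
Supply in terms of pb becomes qs = -67.4 + 2.8(pb + 11) = -36.6 + 2.8pb. Setting this equal to demand: 575 - 6pb = -36.6 + 2.8pb, so pb = 69.5.
Sellers receive ps = 69.5 + 11 = 80.5; q' = 575 − 6·69.5 = 158.
The subsidy expands output by 158 − 137 = 21 past the efficient level; on those units the gap between marginal cost and willingness to pay runs from 0 up to 11.
DWL = ½ × 11 × 21 = 115.5.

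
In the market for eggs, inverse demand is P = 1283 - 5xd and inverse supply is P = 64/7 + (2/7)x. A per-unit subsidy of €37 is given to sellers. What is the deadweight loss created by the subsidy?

Deadweight loss = €129.5

Pre-subsidy: 1283 - 5x = 64/7 + (2/7)x gives x* = 241 and P* = 78.
With the subsidy, sellers receive Ps = Pb + 37 for each unit, where Pb is the price buyers pay.
On the curves, Pb = 1283 - 5x and Ps = 64/7 + (2/7)x; the wedge Ps − Pb = 37 gives 64/7 + (2/7)x − (1283 - 5x) = 37, so x' = 248.
Then Pb = 1283 − 5·248 = 43 and Ps = 64/7 + (2/7)·248 = 80.
The subsidy expands output by 248 − 241 = 7 past the efficient level; on those units the gap between marginal cost and willingness to pay runs from 0 up to 37.
DWL = ½ × 37 × 7 = 129.5.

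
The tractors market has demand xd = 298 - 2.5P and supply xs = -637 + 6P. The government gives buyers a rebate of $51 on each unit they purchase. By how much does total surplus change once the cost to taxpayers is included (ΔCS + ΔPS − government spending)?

Pre-subsidy: 298 - 2.5P = -637 + 6P gives P* = 110, x* = 23.
With the rebate, buyers effectively pay Pb = Ps − 51, where Ps is the price sellers receive.
Demand in terms of Ps becomes xd = 298 − 2.5(Ps − 51) = 425.5 - 2.5Ps. Setting this equal to supply: 425.5 - 2.5Ps = -637 + 6Ps, so Ps = 125.
Buyers pay Pb = 125 − 51 = 74; x' = -637 + 6·125 = 113.
ΔCS = ½(23 + 113)(110 − 74) = 2448; ΔPS = ½(23 + 113)(125 − 110) = 1020.
Government spending = 51 × 113 = 5763.
Net change = 2448 + 1020 − 5763 = -2295. The loss equals the DWL triangle ½·51·90.

Net change in total surplus = -$2295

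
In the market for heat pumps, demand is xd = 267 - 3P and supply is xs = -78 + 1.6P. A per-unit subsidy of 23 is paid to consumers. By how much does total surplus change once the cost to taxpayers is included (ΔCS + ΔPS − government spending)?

Net change in total surplus = -276

Pre-subsidy: 267 - 3P = -78 + 1.6P gives P* = 75, x* = 42.
With the rebate, buyers effectively pay Pb = Ps − 23, where Ps is the price sellers receive.
Demand in terms of Ps becomes xd = 267 − 3(Ps − 23) = 336 - 3Ps. Setting this equal to supply: 336 - 3Ps = -78 + 1.6Ps, so Ps = 90.
Buyers pay Pb = 90 − 23 = 67; x' = -78 + 1.6·90 = 66.
ΔCS = ½(42 + 66)(75 − 67) = 432; ΔPS = ½(42 + 66)(90 − 75) = 810.
Government spending = 23 × 66 = 1518.
Net change = 432 + 810 − 1518 = -276. The loss equals the DWL triangle ½·23·24.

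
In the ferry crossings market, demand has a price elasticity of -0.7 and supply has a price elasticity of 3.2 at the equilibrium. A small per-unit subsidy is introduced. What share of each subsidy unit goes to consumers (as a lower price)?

Consumer share = 32/39

For a small subsidy around the equilibrium, the benefit split depends on the relative slopes, which at a point are proportional to the elasticities.
Buyer share = εs/(εs + |εd|) = 3.2/(3.2 + 0.7) = 32/39; seller share = |εd|/(εs + |εd|) = 7/39.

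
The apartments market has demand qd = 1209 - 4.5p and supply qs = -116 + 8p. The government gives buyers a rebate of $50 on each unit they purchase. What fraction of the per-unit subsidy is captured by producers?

Producer share = 0.36

Pre-subsidy: 1209 - 4.5p = -116 + 8p gives p* = 106, q* = 732.
With the rebate, buyers effectively pay pb = ps − 50, where ps is the price sellers receive.
Demand in terms of ps becomes qd = 1209 − 4.5(ps − 50) = 1434 - 4.5ps. Setting this equal to supply: 1434 - 4.5ps = -116 + 8ps, so ps = 124.
Buyers pay pb = 124 − 50 = 74; q' = -116 + 8·124 = 876.
Buyers' price falls by p* − pb = 106 − 74 = 32; sellers' price rises by ps − p* = 124 − 106 = 18.
So producers capture 18/50 = 0.36 of each unit of subsidy.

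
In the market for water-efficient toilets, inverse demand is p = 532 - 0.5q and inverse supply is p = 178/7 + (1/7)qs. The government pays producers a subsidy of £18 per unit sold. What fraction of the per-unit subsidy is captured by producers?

Producer share = 2/9

Pre-subsidy: 532 - 0.5q = 178/7 + (1/7)q gives q* = 788 and p* = 138.
With the subsidy, sellers receive ps = pb + 18 for each unit, where pb is the price buyers pay.
On the curves, pb = 532 - 0.5q and ps = 178/7 + (1/7)q; the wedge ps − pb = 18 gives 178/7 + (1/7)q − (532 - 0.5q) = 18, so q' = 816.
Then pb = 532 − 0.5·816 = 124 and ps = 178/7 + (1/7)·816 = 142.
Buyers' price falls by p* − pb = 138 − 124 = 14; sellers' price rises by ps − p* = 142 − 138 = 4.
So producers capture 4/18 = 2/9 of each unit of subsidy.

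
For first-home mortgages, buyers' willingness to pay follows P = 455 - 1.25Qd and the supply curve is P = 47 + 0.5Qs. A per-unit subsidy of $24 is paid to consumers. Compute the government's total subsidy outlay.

Government cost = 41472/7

Pre-subsidy: 455 - 1.25Q = 47 + 0.5Q gives Q* = 1632/7 and P* = 1145/7.
With the rebate, buyers effectively pay Pb = Ps − 24, where Ps is the price sellers receive.
On the curves, Pb = 455 - 1.25Q and Ps = 47 + 0.5Q; the wedge Ps − Pb = 24 gives 47 + 0.5Q − (455 - 1.25Q) = 24, so Q' = 1728/7.
Then Pb = 455 − 1.25·(1728/7) = 1025/7 and Ps = 47 + 0.5·(1728/7) = 1193/7.
Government outlay = subsidy × quantity = 24 × 1728/7 = 41472/7.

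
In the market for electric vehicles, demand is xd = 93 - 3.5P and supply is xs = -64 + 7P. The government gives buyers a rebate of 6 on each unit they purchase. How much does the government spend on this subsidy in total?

Pre-subsidy: 93 - 3.5P = -64 + 7P gives P* = 314/21, x* = 122/3.
With the rebate, buyers effectively pay Pb = Ps − 6, where Ps is the price sellers receive.
Demand in terms of Ps becomes xd = 93 − 3.5(Ps − 6) = 114 - 3.5Ps. Setting this equal to supply: 114 - 3.5Ps = -64 + 7Ps, so Ps = 356/21.
Buyers pay Pb = 356/21 − 6 = 230/21; x' = -64 + 7·(356/21) = 164/3.
Government outlay = subsidy × quantity = 6 × 164/3 = 328.

Government cost = 328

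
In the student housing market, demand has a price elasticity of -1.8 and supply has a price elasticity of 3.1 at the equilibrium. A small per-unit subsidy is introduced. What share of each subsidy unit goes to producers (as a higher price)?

Producer share = 18/49

For a small subsidy around the equilibrium, the benefit split depends on the relative slopes, which at a point are proportional to the elasticities.
Buyer share = εs/(εs + |εd|) = 3.1/(3.1 + 1.8) = 31/49; seller share = |εd|/(εs + |εd|) = 18/49.
So producers capture 18/49 of the subsidy.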